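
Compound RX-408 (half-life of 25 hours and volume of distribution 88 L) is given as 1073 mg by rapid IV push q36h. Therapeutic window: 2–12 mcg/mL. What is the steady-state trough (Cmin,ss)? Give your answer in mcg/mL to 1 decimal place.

7.1 mcg/mL

Over one 36-h interval, 36/25 ≈ 1.44 half-lives elapse, leaving f ≈ 0.3686 of each dose.
At steady state, accumulation factor R = 1/(1 − e^(−kτ)) ≈ 1.5838.
Each bolus raises the concentration by D/Vd = 1073/88 ≈ 12.193 mcg/mL.
Steady-state peak Cmax,ss = C₀·R ≈ 12.193 × 1.5838 ≈ 19.311 mcg/mL.
Steady-state trough Cmin,ss = Cmax,ss·f ≈ 19.311 × 0.3686 ≈ 7.118 mcg/mL.
Trough 7.1 mcg/mL vs MEC 2 mcg/mL: adequate.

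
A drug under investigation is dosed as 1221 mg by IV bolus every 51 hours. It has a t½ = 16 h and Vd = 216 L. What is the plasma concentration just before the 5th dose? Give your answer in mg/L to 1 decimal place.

0.7 mg/L

f = (1/2)^(τ/t½) = (1/2)^(51/16) ≈ 0.1098.
C₀ = D/Vd = 1221/216 ≈ 5.653 mg/L.
Before the 5th dose, 4 doses have been given. Superposition: Cmin = C₀·(f + f² + … + f^4).
≈ 5.653 × (0.1098 + 0.0121 + 0.0013 + 0.0001) ≈ 5.653 × 0.1233 ≈ 0.697 mg/L.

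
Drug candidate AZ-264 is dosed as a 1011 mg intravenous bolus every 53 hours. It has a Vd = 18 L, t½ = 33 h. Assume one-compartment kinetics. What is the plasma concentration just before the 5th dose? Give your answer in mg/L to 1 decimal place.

27.2 mg/L

f = (1/2)^(τ/t½) = (1/2)^(53/33) ≈ 0.3285.
C₀ = D/Vd = 1011/18 ≈ 56.167 mg/L.
Before the 5th dose, 4 doses have been given. Superposition: Cmin = C₀·(f + f² + … + f^4).
≈ 56.167 × (0.3285 + 0.1079 + 0.0354 + 0.0116) ≈ 56.167 × 0.4834 ≈ 27.151 mg/L.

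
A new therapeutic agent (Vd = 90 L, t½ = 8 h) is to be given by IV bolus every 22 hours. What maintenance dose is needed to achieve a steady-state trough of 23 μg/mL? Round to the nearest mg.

τ/t½ = 22/8 ≈ 2.75, so f = (1/2)^(22/8) ≈ 0.148651.
Cmin,ss = (D/Vd)·f/(1−f), so D = Cmin,ss·Vd·(1−f)/f.
D = 23 × 90 × (1−f)/f ≈ 23 × 90 × 5.72717 ≈ 11855.24 mg.

11855 mg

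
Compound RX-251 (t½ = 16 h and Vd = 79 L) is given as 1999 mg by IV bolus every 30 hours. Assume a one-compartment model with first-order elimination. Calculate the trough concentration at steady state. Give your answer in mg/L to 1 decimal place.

9.5 mg/L

Over one 30-h interval, 30/16 ≈ 1.875 half-lives elapse, leaving f ≈ 0.2726 of each dose.
Single-dose peak C₀ = D/Vd = 1999/79 ≈ 25.304 mg/L.
Steady-state trough Cmin,ss = C₀·f/(1−f) ≈ 25.304 × 0.2726/0.7274 ≈ 9.483 mg/L.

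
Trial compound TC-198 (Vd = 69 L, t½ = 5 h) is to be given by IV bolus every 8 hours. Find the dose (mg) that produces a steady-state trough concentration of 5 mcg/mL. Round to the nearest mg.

τ/t½ = 8/5 ≈ 1.6, so f = (1/2)^(8/5) ≈ 0.329877.
Cmin,ss = (D/Vd)·f/(1−f), so D = Cmin,ss·Vd·(1−f)/f.
D = 5 × 69 × (1−f)/f ≈ 5 × 69 × 2.03143 ≈ 700.84 mg.

701 mg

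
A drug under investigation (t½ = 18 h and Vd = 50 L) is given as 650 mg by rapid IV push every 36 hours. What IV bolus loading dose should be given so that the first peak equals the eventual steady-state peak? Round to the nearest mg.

867 mg

f = (1/2)^(36/18) ≈ 0.250000; accumulation ratio R = 1/(1−f) ≈ 1.33333.
Loading dose to hit Cmax,ss on first dose: D_load = D_maint·R ≈ 650 × 1.33333 ≈ 866.66 mg.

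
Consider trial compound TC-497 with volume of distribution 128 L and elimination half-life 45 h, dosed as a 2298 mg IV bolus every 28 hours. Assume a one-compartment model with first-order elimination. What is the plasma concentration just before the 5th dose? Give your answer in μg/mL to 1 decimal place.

f = (1/2)^(τ/t½) = (1/2)^(28/45) ≈ 0.6497.
C₀ = D/Vd = 2298/128 ≈ 17.953 μg/mL.
Before the 5th dose, 4 doses have been given. Superposition: Cmin = C₀·(f + f² + … + f^4).
≈ 17.953 × (0.6497 + 0.4221 + 0.2742 + 0.1782) ≈ 17.953 × 1.5242 ≈ 27.364 μg/mL.

27.4 μg/mL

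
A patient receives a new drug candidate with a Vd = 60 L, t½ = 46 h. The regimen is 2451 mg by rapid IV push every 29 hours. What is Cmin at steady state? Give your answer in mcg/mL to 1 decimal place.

74.5 mcg/mL

τ/t½ = 29/46 ≈ 0.63043, so fraction remaining f = (1/2)^(29/46) ≈ 0.6460.
Each bolus raises the concentration by D/Vd = 2451/60 ≈ 40.850 mcg/mL.
Steady-state trough Cmin,ss = C₀·f/(1−f) ≈ 40.850 × 0.6460/0.3540 ≈ 74.545 mcg/mL.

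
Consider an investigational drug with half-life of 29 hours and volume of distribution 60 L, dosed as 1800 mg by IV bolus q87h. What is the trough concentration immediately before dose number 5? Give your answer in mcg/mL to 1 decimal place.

4.3 mcg/mL

f = (1/2)^(τ/t½) = (1/2)^(87/29) ≈ 0.1250.
C₀ = D/Vd = 1800/60 ≈ 30.000 mcg/mL.
Before the 5th dose, 4 doses have been given. Superposition: Cmin = C₀·(f + f² + … + f^4).
≈ 30.000 × (0.1250 + 0.0156 + 0.0020 + 0.0002) ≈ 30.000 × 0.1428 ≈ 4.284 mcg/mL.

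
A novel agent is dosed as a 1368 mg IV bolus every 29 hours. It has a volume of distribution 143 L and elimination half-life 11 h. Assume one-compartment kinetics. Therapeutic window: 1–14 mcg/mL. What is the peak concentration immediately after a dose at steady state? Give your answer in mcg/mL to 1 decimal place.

11.4 mcg/mL

τ/t½ = 29/11 ≈ 2.6364, so fraction remaining f = (1/2)^(29/11) ≈ 0.1608.
Accumulation ratio R = 1/(1 − f) ≈ 1/0.8392 ≈ 1.1916.
Each bolus raises the concentration by D/Vd = 1368/143 ≈ 9.566 mcg/mL.
Steady-state peak Cmax,ss = C₀·R ≈ 9.566 × 1.1916 ≈ 11.399 mcg/mL.
Peak 11.4 mcg/mL vs MTC 14 mcg/mL: below toxic threshold.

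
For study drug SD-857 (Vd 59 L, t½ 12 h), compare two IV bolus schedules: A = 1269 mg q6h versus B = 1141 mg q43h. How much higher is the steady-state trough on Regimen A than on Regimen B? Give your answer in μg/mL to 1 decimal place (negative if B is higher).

Regimen A: f = (1/2)^(6/12) ≈ 0.7071; Cmin,ss = (1269/59)·f/(1−f) ≈ 51.924 μg/mL.
Regimen B: f = (1/2)^(43/12) ≈ 0.0834; Cmin,ss = (1141/59)·f/(1−f) ≈ 1.760 μg/mL.
Difference ≈ 51.924 − 1.760 ≈ 50.164 μg/mL.

50.2 μg/mL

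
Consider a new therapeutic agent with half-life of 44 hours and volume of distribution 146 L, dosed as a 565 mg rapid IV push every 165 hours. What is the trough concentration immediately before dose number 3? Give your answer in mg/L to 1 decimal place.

0.3 mg/L

f = (1/2)^(τ/t½) = (1/2)^(165/44) ≈ 0.0743.
C₀ = D/Vd = 565/146 ≈ 3.870 mg/L.
Before the 3rd dose, 2 doses have been given. Superposition: Cmin = C₀·(f + f²).
≈ 3.870 × (0.0743 + 0.0055) ≈ 3.870 × 0.0798 ≈ 0.309 mg/L.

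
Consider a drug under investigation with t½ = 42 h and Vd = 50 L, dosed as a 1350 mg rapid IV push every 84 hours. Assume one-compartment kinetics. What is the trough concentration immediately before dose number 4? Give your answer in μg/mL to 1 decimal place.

f = (1/2)^(τ/t½) = (1/2)^(84/42) ≈ 0.2500.
C₀ = D/Vd = 1350/50 ≈ 27.000 μg/mL.
Before the 4th dose, 3 doses have been given. Superposition: Cmin = C₀·(f + f² + … + f^3).
≈ 27.000 × (0.2500 + 0.0625 + 0.0156) ≈ 27.000 × 0.3281 ≈ 8.859 μg/mL.

8.9 μg/mL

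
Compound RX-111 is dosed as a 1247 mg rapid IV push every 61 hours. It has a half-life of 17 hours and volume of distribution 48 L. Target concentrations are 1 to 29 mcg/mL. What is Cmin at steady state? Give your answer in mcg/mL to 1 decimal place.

2.4 mcg/mL

τ/t½ = 61/17 ≈ 3.5882, so fraction remaining f = (1/2)^(61/17) ≈ 0.0831.
Accumulation ratio R = 1/(1 − f) ≈ 1/0.9169 ≈ 1.0906.
Each bolus raises the concentration by D/Vd = 1247/48 ≈ 25.979 mcg/mL.
Steady-state peak Cmax,ss = C₀·R ≈ 25.979 × 1.0906 ≈ 28.333 mcg/mL.
Steady-state trough Cmin,ss = Cmax,ss·f ≈ 28.333 × 0.0831 ≈ 2.354 mcg/mL.
Trough 2.4 mcg/mL vs MEC 1 mcg/mL: adequate.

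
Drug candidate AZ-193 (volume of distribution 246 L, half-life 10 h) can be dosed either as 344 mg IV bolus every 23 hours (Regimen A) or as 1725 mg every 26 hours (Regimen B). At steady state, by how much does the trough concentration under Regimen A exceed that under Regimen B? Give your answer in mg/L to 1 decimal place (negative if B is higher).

-1.0 mg/L

Regimen A: f = (1/2)^(23/10) ≈ 0.2031; Cmin,ss = (344/246)·f/(1−f) ≈ 0.356 mg/L.
Regimen B: f = (1/2)^(26/10) ≈ 0.1649; Cmin,ss = (1725/246)·f/(1−f) ≈ 1.385 mg/L.
Difference ≈ 0.356 − 1.385 ≈ -1.029 mg/L.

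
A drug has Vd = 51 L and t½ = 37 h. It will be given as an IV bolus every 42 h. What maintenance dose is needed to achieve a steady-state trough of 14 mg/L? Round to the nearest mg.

854 mg

τ/t½ = 42/37 ≈ 1.1351, so f = (1/2)^(42/37) ≈ 0.455292.
Cmin,ss = (D/Vd)·f/(1−f), so D = Cmin,ss·Vd·(1−f)/f.
D = 14 × 51 × (1−f)/f ≈ 14 × 51 × 1.19639 ≈ 854.22 mg.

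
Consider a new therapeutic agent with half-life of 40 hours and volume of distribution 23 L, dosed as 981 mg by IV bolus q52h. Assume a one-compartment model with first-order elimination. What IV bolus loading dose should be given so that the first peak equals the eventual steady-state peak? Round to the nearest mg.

f = (1/2)^(52/40) ≈ 0.406126; accumulation ratio R = 1/(1−f) ≈ 1.68386.
Loading dose to hit Cmax,ss on first dose: D_load = D_maint·R ≈ 981 × 1.68386 ≈ 1651.87 mg.

1652 mg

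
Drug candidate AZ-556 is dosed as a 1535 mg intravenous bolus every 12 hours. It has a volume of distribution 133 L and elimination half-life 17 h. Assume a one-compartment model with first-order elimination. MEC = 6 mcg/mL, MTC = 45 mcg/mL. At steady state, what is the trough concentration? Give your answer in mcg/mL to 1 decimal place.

τ/t½ = 12/17 ≈ 0.70588, so fraction remaining f = (1/2)^(12/17) ≈ 0.6131.
Each bolus raises the concentration by D/Vd = 1535/133 ≈ 11.541 mcg/mL.
Steady-state trough Cmin,ss = C₀·f/(1−f) ≈ 11.541 × 0.6131/0.3869 ≈ 18.288 mcg/mL.
Trough 18.3 mcg/mL vs MEC 6 mcg/mL: adequate.

18.3 mcg/mL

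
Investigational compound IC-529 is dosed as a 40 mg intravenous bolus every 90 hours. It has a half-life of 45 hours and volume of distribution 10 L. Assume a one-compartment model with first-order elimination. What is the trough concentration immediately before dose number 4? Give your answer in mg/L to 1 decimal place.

f = (1/2)^(τ/t½) = (1/2)^(90/45) ≈ 0.2500.
C₀ = D/Vd = 40/10 ≈ 4.000 mg/L.
Before the 4th dose, 3 doses have been given. Superposition: Cmin = C₀·(f + f² + … + f^3).
≈ 4.000 × (0.2500 + 0.0625 + 0.0156) ≈ 4.000 × 0.3281 ≈ 1.312 mg/L.

1.3 mg/L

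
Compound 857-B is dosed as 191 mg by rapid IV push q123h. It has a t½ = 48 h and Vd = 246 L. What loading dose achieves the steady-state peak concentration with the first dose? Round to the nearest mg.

f = (1/2)^(123/48) ≈ 0.169282; accumulation ratio R = 1/(1−f) ≈ 1.20378.
Loading dose to hit Cmax,ss on first dose: D_load = D_maint·R ≈ 191 × 1.20378 ≈ 229.92 mg.

230 mg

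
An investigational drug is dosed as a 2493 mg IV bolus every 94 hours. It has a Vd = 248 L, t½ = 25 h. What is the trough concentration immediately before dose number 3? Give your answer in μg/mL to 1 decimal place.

f = (1/2)^(τ/t½) = (1/2)^(94/25) ≈ 0.0738.
C₀ = D/Vd = 2493/248 ≈ 10.052 μg/mL.
Before the 3rd dose, 2 doses have been given. Superposition: Cmin = C₀·(f + f²).
≈ 10.052 × (0.0738 + 0.0054) ≈ 10.052 × 0.0792 ≈ 0.796 μg/mL.

0.8 μg/mL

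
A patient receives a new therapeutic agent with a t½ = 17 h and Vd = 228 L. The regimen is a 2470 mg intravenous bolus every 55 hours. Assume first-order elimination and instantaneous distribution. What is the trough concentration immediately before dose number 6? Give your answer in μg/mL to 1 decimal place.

f = (1/2)^(τ/t½) = (1/2)^(55/17) ≈ 0.1062.
C₀ = D/Vd = 2470/228 ≈ 10.833 μg/mL.
Before the 6th dose, 5 doses have been given. Superposition: Cmin = C₀·(f + f² + … + f^5).
≈ 10.833 × (0.1062 + 0.0113 + 0.0012 + 0.0001 + 0.0000) ≈ 10.833 × 0.1188 ≈ 1.287 μg/mL.

1.3 μg/mL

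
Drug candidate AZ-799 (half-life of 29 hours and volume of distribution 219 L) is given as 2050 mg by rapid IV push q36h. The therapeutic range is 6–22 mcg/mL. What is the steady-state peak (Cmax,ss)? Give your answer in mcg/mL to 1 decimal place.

16.2 mcg/mL

τ/t½ = 36/29 ≈ 1.2414, so fraction remaining f = (1/2)^(36/29) ≈ 0.4230.
At steady state, accumulation factor R = 1/(1 − e^(−kτ)) ≈ 1.7331.
Each bolus raises the concentration by D/Vd = 2050/219 ≈ 9.361 mcg/mL.
Steady-state peak Cmax,ss = C₀·R ≈ 9.361 × 1.7331 ≈ 16.224 mcg/mL.
Peak 16.2 mcg/mL vs MTC 22 mcg/mL: below toxic threshold.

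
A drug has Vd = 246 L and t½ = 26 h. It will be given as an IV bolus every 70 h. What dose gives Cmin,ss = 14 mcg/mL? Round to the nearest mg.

18816 mg

τ/t½ = 70/26 ≈ 2.6923, so f = (1/2)^(70/26) ≈ 0.154716.
Cmin,ss = (D/Vd)·f/(1−f), so D = Cmin,ss·Vd·(1−f)/f.
D = 14 × 246 × (1−f)/f ≈ 14 × 246 × 5.46346 ≈ 18816.16 mg.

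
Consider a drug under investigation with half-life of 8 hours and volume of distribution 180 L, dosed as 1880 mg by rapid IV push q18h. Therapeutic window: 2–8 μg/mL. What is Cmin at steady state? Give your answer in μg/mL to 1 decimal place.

2.8 μg/mL

Over one 18-h interval, 18/8 ≈ 2.25 half-lives elapse, leaving f ≈ 0.2102 of each dose.
At steady state, accumulation factor R = 1/(1 − e^(−kτ)) ≈ 1.2661.
Each bolus raises the concentration by D/Vd = 1880/180 ≈ 10.444 μg/mL.
Cmax,ss = C₀/(1 − f) ≈ 10.444/0.7898 ≈ 13.224 μg/mL.
One interval later, Cmin,ss = Cmax,ss·e^(−kτ) ≈ 13.224 × 0.2102 ≈ 2.780 μg/mL.
Trough 2.8 μg/mL vs MEC 2 μg/mL: adequate.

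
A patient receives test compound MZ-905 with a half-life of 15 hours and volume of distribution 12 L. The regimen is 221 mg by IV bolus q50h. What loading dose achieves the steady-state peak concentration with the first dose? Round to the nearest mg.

245 mg

f = (1/2)^(50/15) ≈ 0.099213; accumulation ratio R = 1/(1−f) ≈ 1.11014.
Loading dose to hit Cmax,ss on first dose: D_load = D_maint·R ≈ 221 × 1.11014 ≈ 245.34 mg.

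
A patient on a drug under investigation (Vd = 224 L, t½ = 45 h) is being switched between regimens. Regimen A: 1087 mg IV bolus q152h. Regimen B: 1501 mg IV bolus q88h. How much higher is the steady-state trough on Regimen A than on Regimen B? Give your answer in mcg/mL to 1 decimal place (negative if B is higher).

-1.8 mcg/mL

Regimen A: f = (1/2)^(152/45) ≈ 0.0962; Cmin,ss = (1087/224)·f/(1−f) ≈ 0.517 mcg/mL.
Regimen B: f = (1/2)^(88/45) ≈ 0.2578; Cmin,ss = (1501/224)·f/(1−f) ≈ 2.328 mcg/mL.
Difference ≈ 0.517 − 2.328 ≈ -1.811 mcg/mL.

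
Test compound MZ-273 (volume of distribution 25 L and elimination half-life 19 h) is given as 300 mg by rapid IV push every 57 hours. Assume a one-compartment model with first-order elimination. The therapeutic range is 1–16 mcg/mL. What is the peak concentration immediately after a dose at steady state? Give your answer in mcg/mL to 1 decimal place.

13.7 mcg/mL

τ = 57 h = 3 half-lives, so f = (1/2)^3 = 0.125.
At steady state, R = 1/(1 − 0.125) = 8/7.
Single-dose peak C₀ = D/Vd = 300/25 = 12 mcg/mL.
Steady-state peak Cmax,ss = C₀·R = 12 × 8/7 ≈ 13.714 mcg/mL.
Peak 13.7 mcg/mL vs MTC 16 mcg/mL: below toxic threshold.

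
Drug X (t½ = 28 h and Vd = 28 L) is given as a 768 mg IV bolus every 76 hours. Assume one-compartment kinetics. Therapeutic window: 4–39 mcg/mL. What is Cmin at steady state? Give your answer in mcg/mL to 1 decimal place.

Over one 76-h interval, 76/28 ≈ 2.7143 half-lives elapse, leaving f ≈ 0.1524 of each dose.
At steady state, accumulation factor R = 1/(1 − e^(−kτ)) ≈ 1.1798.
Single-dose peak C₀ = D/Vd = 768/28 ≈ 27.429 mcg/mL.
Steady-state peak Cmax,ss = C₀·R ≈ 27.429 × 1.1798 ≈ 32.361 mcg/mL.
One interval later, Cmin,ss = Cmax,ss·e^(−kτ) ≈ 32.361 × 0.1524 ≈ 4.932 mcg/mL.
Trough 4.9 mcg/mL vs MEC 4 mcg/mL: adequate.

4.9 mcg/mL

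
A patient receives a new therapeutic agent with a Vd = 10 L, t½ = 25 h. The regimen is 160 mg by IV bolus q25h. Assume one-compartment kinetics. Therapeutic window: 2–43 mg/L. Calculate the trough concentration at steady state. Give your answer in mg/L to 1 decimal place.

16.0 mg/L

The dosing interval is 1 half-life, so f = 2^(−1) = 0.5.
Accumulation ratio R = 1/(1 − f) = 1/0.5 = 2/1.
Single-dose peak C₀ = D/Vd = 160/10 = 16 mg/L.
Steady-state peak Cmax,ss = C₀·R = 16 × 2/1 ≈ 32.000 mg/L.
Steady-state trough Cmin,ss = Cmax,ss·f ≈ 32.000 × 0.5 ≈ 16.000 mg/L.
Trough 16.0 mg/L vs MEC 2 mg/L: adequate.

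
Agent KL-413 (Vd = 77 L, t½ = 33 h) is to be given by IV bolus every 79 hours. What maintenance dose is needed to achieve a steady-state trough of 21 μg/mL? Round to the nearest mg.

τ/t½ = 79/33 ≈ 2.3939, so f = (1/2)^(79/33) ≈ 0.190262.
Cmin,ss = (D/Vd)·f/(1−f), so D = Cmin,ss·Vd·(1−f)/f.
D = 21 × 77 × (1−f)/f ≈ 21 × 77 × 4.25591 ≈ 6881.81 mg.

6882 mg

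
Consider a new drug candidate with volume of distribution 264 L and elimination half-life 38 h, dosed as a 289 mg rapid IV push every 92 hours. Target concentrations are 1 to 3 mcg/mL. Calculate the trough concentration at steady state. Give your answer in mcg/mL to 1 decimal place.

0.3 mcg/mL

Over one 92-h interval, 92/38 ≈ 2.4211 half-lives elapse, leaving f ≈ 0.1867 of each dose.
Accumulation ratio R = 1/(1 − f) ≈ 1/0.8133 ≈ 1.2296.
Single-dose peak C₀ = D/Vd = 289/264 ≈ 1.095 mcg/mL.
Cmax,ss = C₀/(1 − f) ≈ 1.095/0.8133 ≈ 1.346 mcg/mL.
Steady-state trough Cmin,ss = Cmax,ss·f ≈ 1.346 × 0.1867 ≈ 0.251 mcg/mL.
Trough 0.3 mcg/mL vs MEC 1 mcg/mL: subtherapeutic.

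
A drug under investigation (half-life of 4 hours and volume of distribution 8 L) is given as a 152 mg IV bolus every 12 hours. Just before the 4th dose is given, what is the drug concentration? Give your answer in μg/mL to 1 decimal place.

2.7 μg/mL

f = (1/2)^(τ/t½) = (1/2)^(12/4) ≈ 0.1250.
C₀ = D/Vd = 152/8 ≈ 19.000 μg/mL.
Before the 4th dose, 3 doses have been given. Superposition: Cmin = C₀·(f + f² + … + f^3).
≈ 19.000 × (0.1250 + 0.0156 + 0.0020) ≈ 19.000 × 0.1426 ≈ 2.709 μg/mL.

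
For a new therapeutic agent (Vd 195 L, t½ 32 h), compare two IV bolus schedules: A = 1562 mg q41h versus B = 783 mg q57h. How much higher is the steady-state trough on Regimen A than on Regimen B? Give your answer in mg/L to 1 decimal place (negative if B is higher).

Regimen A: f = (1/2)^(41/32) ≈ 0.4114; Cmin,ss = (1562/195)·f/(1−f) ≈ 5.599 mg/L.
Regimen B: f = (1/2)^(57/32) ≈ 0.2909; Cmin,ss = (783/195)·f/(1−f) ≈ 1.647 mg/L.
Difference ≈ 5.599 − 1.647 ≈ 3.952 mg/L.

4.0 mg/L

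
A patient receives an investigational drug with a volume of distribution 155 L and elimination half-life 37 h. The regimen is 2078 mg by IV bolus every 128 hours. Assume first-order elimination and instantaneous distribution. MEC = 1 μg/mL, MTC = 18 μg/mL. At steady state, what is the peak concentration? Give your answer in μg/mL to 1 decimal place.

k = ln2/t½ = ln2/37 ≈ 0.018734 h⁻¹; fraction remaining f = e^(−kτ) = e^(−0.018734×128) ≈ 0.0909.
At steady state, accumulation factor R = 1/(1 − e^(−kτ)) ≈ 1.1000.
Single-dose peak C₀ = D/Vd = 2078/155 ≈ 13.406 μg/mL.
Steady-state peak Cmax,ss = C₀·R ≈ 13.406 × 1.1000 ≈ 14.747 μg/mL.
Peak 14.7 μg/mL vs MTC 18 μg/mL: below toxic threshold.

14.7 μg/mL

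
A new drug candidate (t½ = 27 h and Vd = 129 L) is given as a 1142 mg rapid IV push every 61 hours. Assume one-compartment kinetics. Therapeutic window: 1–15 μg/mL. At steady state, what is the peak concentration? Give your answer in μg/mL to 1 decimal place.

11.2 μg/mL

k = ln2/t½ = ln2/27 ≈ 0.025672 h⁻¹; fraction remaining f = e^(−kτ) = e^(−0.025672×61) ≈ 0.2089.
At steady state, accumulation factor R = 1/(1 − e^(−kτ)) ≈ 1.2641.
Single-dose peak C₀ = D/Vd = 1142/129 ≈ 8.853 μg/mL.
Steady-state peak Cmax,ss = C₀·R ≈ 8.853 × 1.2641 ≈ 11.191 μg/mL.
Peak 11.2 μg/mL vs MTC 15 μg/mL: below toxic threshold.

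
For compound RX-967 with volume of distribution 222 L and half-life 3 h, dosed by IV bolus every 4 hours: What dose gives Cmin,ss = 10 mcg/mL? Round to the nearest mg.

3374 mg

τ/t½ = 4/3 ≈ 1.3333, so f = (1/2)^(4/3) ≈ 0.396850.
Cmin,ss = (D/Vd)·f/(1−f), so D = Cmin,ss·Vd·(1−f)/f.
D = 10 × 222 × (1−f)/f ≈ 10 × 222 × 1.51984 ≈ 3374.04 mg.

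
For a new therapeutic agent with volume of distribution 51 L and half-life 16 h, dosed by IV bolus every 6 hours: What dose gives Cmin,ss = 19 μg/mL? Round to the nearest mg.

288 mg

τ/t½ = 6/16 ≈ 0.375, so f = (1/2)^(6/16) ≈ 0.771105.
Cmin,ss = (D/Vd)·f/(1−f), so D = Cmin,ss·Vd·(1−f)/f.
D = 19 × 51 × (1−f)/f ≈ 19 × 51 × 0.29684 ≈ 287.64 mg.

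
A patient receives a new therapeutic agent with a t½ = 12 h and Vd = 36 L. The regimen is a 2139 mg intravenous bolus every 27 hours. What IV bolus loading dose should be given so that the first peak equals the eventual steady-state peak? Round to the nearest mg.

2708 mg

f = (1/2)^(27/12) ≈ 0.210224; accumulation ratio R = 1/(1−f) ≈ 1.26618.
Loading dose to hit Cmax,ss on first dose: D_load = D_maint·R ≈ 2139 × 1.26618 ≈ 2708.36 mg.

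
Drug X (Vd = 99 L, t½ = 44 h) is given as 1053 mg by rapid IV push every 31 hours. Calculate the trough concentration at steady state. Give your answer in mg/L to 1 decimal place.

τ/t½ = 31/44 ≈ 0.70455, so fraction remaining f = (1/2)^(31/44) ≈ 0.6136.
At steady state, accumulation factor R = 1/(1 − e^(−kτ)) ≈ 2.5880.
Each bolus raises the concentration by D/Vd = 1053/99 ≈ 10.636 mg/L.
Cmax,ss = C₀/(1 − f) ≈ 10.636/0.3864 ≈ 27.526 mg/L.
One interval later, Cmin,ss = Cmax,ss·e^(−kτ) ≈ 27.526 × 0.6136 ≈ 16.890 mg/L.

16.9 mg/L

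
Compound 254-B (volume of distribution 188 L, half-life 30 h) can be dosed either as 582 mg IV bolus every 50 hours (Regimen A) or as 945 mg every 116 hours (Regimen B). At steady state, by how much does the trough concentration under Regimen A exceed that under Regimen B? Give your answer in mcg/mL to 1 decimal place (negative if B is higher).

Regimen A: f = (1/2)^(50/30) ≈ 0.3150; Cmin,ss = (582/188)·f/(1−f) ≈ 1.424 mcg/mL.
Regimen B: f = (1/2)^(116/30) ≈ 0.0686; Cmin,ss = (945/188)·f/(1−f) ≈ 0.370 mcg/mL.
Difference ≈ 1.424 − 0.370 ≈ 1.054 mcg/mL.

1.1 mcg/mL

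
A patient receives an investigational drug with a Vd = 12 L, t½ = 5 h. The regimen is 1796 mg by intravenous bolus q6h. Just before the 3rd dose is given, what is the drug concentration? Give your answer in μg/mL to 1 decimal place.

93.5 μg/mL

f = (1/2)^(τ/t½) = (1/2)^(6/5) ≈ 0.4353.
C₀ = D/Vd = 1796/12 ≈ 149.667 μg/mL.
Before the 3rd dose, 2 doses have been given. Superposition: Cmin = C₀·(f + f²).
≈ 149.667 × (0.4353 + 0.1895) ≈ 149.667 × 0.6248 ≈ 93.512 μg/mL.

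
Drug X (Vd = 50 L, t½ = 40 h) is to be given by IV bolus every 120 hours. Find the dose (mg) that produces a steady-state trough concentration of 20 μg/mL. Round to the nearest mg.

τ/t½ = 120/40 ≈ 3, so f = (1/2)^(120/40) ≈ 0.125000.
Cmin,ss = (D/Vd)·f/(1−f), so D = Cmin,ss·Vd·(1−f)/f.
D = 20 × 50 × (1−f)/f ≈ 20 × 50 × 7.00000 ≈ 7000.00 mg.

7000 mg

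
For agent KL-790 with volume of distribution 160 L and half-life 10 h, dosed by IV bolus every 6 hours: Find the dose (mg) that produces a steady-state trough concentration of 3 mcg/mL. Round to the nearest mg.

248 mg

τ/t½ = 6/10 ≈ 0.6, so f = (1/2)^(6/10) ≈ 0.659754.
Cmin,ss = (D/Vd)·f/(1−f), so D = Cmin,ss·Vd·(1−f)/f.
D = 3 × 160 × (1−f)/f ≈ 3 × 160 × 0.51572 ≈ 247.55 mg.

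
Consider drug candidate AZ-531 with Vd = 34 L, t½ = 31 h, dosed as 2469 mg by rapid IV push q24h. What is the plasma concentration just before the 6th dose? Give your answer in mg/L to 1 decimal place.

f = (1/2)^(τ/t½) = (1/2)^(24/31) ≈ 0.5847.
C₀ = D/Vd = 2469/34 ≈ 72.618 mg/L.
Before the 6th dose, 5 doses have been given. Superposition: Cmin = C₀·(f + f² + … + f^5).
≈ 72.618 × (0.5847 + 0.3419 + 0.1999 + 0.1169 + 0.0683) ≈ 72.618 × 1.3117 ≈ 95.253 mg/L.

95.3 mg/L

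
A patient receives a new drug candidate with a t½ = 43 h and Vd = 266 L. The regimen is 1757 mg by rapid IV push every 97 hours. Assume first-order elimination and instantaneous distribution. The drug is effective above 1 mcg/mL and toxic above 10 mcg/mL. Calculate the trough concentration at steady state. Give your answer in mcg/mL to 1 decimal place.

τ/t½ = 97/43 ≈ 2.2558, so fraction remaining f = (1/2)^(97/43) ≈ 0.2094.
Single-dose peak C₀ = D/Vd = 1757/266 ≈ 6.605 mcg/mL.
Steady-state trough Cmin,ss = C₀·f/(1−f) ≈ 6.605 × 0.2094/0.7906 ≈ 1.749 mcg/mL.
Trough 1.7 mcg/mL vs MEC 1 mcg/mL: adequate.

1.7 mcg/mL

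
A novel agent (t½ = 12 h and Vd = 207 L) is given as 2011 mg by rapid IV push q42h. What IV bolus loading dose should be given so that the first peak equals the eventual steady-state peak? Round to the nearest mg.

f = (1/2)^(42/12) ≈ 0.088388; accumulation ratio R = 1/(1−f) ≈ 1.09696.
Loading dose to hit Cmax,ss on first dose: D_load = D_maint·R ≈ 2011 × 1.09696 ≈ 2205.99 mg.

2206 mg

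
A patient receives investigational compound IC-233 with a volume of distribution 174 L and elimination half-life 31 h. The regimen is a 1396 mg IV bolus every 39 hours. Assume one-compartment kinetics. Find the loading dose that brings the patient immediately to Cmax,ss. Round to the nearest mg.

f = (1/2)^(39/31) ≈ 0.418105; accumulation ratio R = 1/(1−f) ≈ 1.71852.
Loading dose to hit Cmax,ss on first dose: D_load = D_maint·R ≈ 1396 × 1.71852 ≈ 2399.05 mg.

2399 mg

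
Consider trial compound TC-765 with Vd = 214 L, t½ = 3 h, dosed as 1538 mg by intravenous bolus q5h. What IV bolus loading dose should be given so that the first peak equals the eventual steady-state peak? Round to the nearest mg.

2245 mg

f = (1/2)^(5/3) ≈ 0.314980; accumulation ratio R = 1/(1−f) ≈ 1.45981.
Loading dose to hit Cmax,ss on first dose: D_load = D_maint·R ≈ 1538 × 1.45981 ≈ 2245.19 mg.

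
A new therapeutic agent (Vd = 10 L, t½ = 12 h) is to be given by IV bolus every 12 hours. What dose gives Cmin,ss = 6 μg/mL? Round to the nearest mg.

60 mg

τ/t½ = 12/12 ≈ 1, so f = (1/2)^(12/12) ≈ 0.500000.
Cmin,ss = (D/Vd)·f/(1−f), so D = Cmin,ss·Vd·(1−f)/f.
D = 6 × 10 × (1−f)/f ≈ 6 × 10 × 1.00000 ≈ 60.00 mg.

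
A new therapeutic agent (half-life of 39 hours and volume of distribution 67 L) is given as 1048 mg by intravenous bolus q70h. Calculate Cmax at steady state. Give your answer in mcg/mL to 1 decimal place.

22.0 mcg/mL

Over one 70-h interval, 70/39 ≈ 1.7949 half-lives elapse, leaving f ≈ 0.2882 of each dose.
Accumulation ratio R = 1/(1 − f) ≈ 1/0.7118 ≈ 1.4049.
Each bolus raises the concentration by D/Vd = 1048/67 ≈ 15.642 mcg/mL.
Steady-state peak Cmax,ss = C₀·R ≈ 15.642 × 1.4049 ≈ 21.975 mcg/mL.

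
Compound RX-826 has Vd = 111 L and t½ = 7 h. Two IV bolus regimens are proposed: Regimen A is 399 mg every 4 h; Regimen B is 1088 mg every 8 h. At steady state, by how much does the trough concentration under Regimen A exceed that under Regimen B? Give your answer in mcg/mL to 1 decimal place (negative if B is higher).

-0.7 mcg/mL

Regimen A: f = (1/2)^(4/7) ≈ 0.6730; Cmin,ss = (399/111)·f/(1−f) ≈ 7.398 mcg/mL.
Regimen B: f = (1/2)^(8/7) ≈ 0.4529; Cmin,ss = (1088/111)·f/(1−f) ≈ 8.114 mcg/mL.
Difference ≈ 7.398 − 8.114 ≈ -0.716 mcg/mL.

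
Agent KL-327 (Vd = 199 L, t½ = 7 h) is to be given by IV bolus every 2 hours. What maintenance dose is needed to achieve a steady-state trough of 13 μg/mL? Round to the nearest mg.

τ/t½ = 2/7 ≈ 0.28571, so f = (1/2)^(2/7) ≈ 0.820335.
Cmin,ss = (D/Vd)·f/(1−f), so D = Cmin,ss·Vd·(1−f)/f.
D = 13 × 199 × (1−f)/f ≈ 13 × 199 × 0.21901 ≈ 566.58 mg.

567 mg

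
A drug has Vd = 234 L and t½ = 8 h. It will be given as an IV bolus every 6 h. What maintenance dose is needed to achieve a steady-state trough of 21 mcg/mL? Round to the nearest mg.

τ/t½ = 6/8 ≈ 0.75, so f = (1/2)^(6/8) ≈ 0.594604.
Cmin,ss = (D/Vd)·f/(1−f), so D = Cmin,ss·Vd·(1−f)/f.
D = 21 × 234 × (1−f)/f ≈ 21 × 234 × 0.68179 ≈ 3350.32 mg.

3350 mg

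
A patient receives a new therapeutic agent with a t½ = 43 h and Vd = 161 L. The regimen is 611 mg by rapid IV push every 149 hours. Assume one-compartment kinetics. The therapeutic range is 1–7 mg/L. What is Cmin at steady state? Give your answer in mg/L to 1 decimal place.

Over one 149-h interval, 149/43 ≈ 3.4651 half-lives elapse, leaving f ≈ 0.0906 of each dose.
At steady state, accumulation factor R = 1/(1 − e^(−kτ)) ≈ 1.0996.
Single-dose peak C₀ = D/Vd = 611/161 ≈ 3.795 mg/L.
Cmax,ss = C₀/(1 − f) ≈ 3.795/0.9094 ≈ 4.173 mg/L.
One interval later, Cmin,ss = Cmax,ss·e^(−kτ) ≈ 4.173 × 0.0906 ≈ 0.378 mg/L.
Trough 0.4 mg/L vs MEC 1 mg/L: subtherapeutic.

0.4 mg/L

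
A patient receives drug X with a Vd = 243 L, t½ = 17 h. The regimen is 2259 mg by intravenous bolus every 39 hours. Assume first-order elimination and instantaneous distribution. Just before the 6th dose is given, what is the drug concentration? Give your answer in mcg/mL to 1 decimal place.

2.4 mcg/mL

f = (1/2)^(τ/t½) = (1/2)^(39/17) ≈ 0.2039.
C₀ = D/Vd = 2259/243 ≈ 9.296 mcg/mL.
Before the 6th dose, 5 doses have been given. Superposition: Cmin = C₀·(f + f² + … + f^5).
≈ 9.296 × (0.2039 + 0.0416 + 0.0085 + 0.0017 + 0.0004) ≈ 9.296 × 0.2561 ≈ 2.381 mcg/mL.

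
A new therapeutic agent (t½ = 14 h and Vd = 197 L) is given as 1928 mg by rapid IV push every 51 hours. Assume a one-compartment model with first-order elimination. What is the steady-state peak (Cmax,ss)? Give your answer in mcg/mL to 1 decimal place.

Over one 51-h interval, 51/14 ≈ 3.6429 half-lives elapse, leaving f ≈ 0.0801 of each dose.
Accumulation ratio R = 1/(1 − f) ≈ 1/0.9199 ≈ 1.0871.
Single-dose peak C₀ = D/Vd = 1928/197 ≈ 9.787 mcg/mL.
Cmax,ss = C₀/(1 − f) ≈ 9.787/0.9199 ≈ 10.639 mcg/mL.

10.6 mcg/mL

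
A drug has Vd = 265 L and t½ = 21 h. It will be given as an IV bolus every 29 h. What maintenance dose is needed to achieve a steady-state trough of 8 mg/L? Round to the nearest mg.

3401 mg

τ/t½ = 29/21 ≈ 1.381, so f = (1/2)^(29/21) ≈ 0.383965.
Cmin,ss = (D/Vd)·f/(1−f), so D = Cmin,ss·Vd·(1−f)/f.
D = 8 × 265 × (1−f)/f ≈ 8 × 265 × 1.60440 ≈ 3401.33 mg.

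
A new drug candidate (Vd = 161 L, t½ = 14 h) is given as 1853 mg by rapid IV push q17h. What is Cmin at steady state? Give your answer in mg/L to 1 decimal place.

8.7 mg/L

τ/t½ = 17/14 ≈ 1.2143, so fraction remaining f = (1/2)^(17/14) ≈ 0.4310.
Accumulation ratio R = 1/(1 − f) ≈ 1/0.5690 ≈ 1.7575.
Each bolus raises the concentration by D/Vd = 1853/161 ≈ 11.509 mg/L.
Cmax,ss = C₀/(1 − f) ≈ 11.509/0.5690 ≈ 20.227 mg/L.
Steady-state trough Cmin,ss = Cmax,ss·f ≈ 20.227 × 0.4310 ≈ 8.718 mg/L.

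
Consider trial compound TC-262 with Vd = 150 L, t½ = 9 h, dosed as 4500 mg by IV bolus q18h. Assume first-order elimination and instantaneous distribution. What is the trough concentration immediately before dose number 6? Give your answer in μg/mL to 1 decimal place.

10.0 μg/mL

f = (1/2)^(τ/t½) = (1/2)^(18/9) ≈ 0.2500.
C₀ = D/Vd = 4500/150 ≈ 30.000 μg/mL.
Before the 6th dose, 5 doses have been given. Superposition: Cmin = C₀·(f + f² + … + f^5).
≈ 30.000 × (0.2500 + 0.0625 + 0.0156 + 0.0039 + 0.0010) ≈ 30.000 × 0.3330 ≈ 9.990 μg/mL.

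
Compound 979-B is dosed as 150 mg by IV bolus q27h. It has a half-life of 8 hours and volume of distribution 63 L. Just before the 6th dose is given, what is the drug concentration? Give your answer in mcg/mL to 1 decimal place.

f = (1/2)^(τ/t½) = (1/2)^(27/8) ≈ 0.0964.
C₀ = D/Vd = 150/63 ≈ 2.381 mcg/mL.
Before the 6th dose, 5 doses have been given. Superposition: Cmin = C₀·(f + f² + … + f^5).
≈ 2.381 × (0.0964 + 0.0093 + 0.0009 + 0.0001 + 0.0000) ≈ 2.381 × 0.1067 ≈ 0.254 mcg/mL.

0.3 mcg/mL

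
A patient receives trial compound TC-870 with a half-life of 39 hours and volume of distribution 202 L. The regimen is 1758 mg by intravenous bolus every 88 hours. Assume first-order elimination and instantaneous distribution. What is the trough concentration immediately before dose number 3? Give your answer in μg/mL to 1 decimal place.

f = (1/2)^(τ/t½) = (1/2)^(88/39) ≈ 0.2093.
C₀ = D/Vd = 1758/202 ≈ 8.703 μg/mL.
Before the 3rd dose, 2 doses have been given. Superposition: Cmin = C₀·(f + f²).
≈ 8.703 × (0.2093 + 0.0438) ≈ 8.703 × 0.2531 ≈ 2.203 μg/mL.

2.2 μg/mL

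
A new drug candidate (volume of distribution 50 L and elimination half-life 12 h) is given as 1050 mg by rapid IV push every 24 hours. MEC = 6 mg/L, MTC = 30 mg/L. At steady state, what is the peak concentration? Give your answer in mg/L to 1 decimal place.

The dosing interval is 2 half-lives, so f = 2^(−2) = 0.25.
At steady state, R = 1/(1 − 0.25) = 4/3.
Single-dose peak C₀ = D/Vd = 1050/50 = 21 mg/L.
Steady-state peak Cmax,ss = C₀·R = 21 × 4/3 ≈ 28.000 mg/L.
Peak 28.0 mg/L vs MTC 30 mg/L: below toxic threshold.

28.0 mg/L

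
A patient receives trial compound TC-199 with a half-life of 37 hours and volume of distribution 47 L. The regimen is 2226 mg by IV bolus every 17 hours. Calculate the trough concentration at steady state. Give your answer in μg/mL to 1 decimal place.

k = ln2/t½ = ln2/37 ≈ 0.018734 h⁻¹; fraction remaining f = e^(−kτ) = e^(−0.018734×17) ≈ 0.7273.
Single-dose peak C₀ = D/Vd = 2226/47 ≈ 47.362 μg/mL.
Steady-state trough Cmin,ss = C₀·f/(1−f) ≈ 47.362 × 0.7273/0.2727 ≈ 126.316 μg/mL.

126.3 μg/mL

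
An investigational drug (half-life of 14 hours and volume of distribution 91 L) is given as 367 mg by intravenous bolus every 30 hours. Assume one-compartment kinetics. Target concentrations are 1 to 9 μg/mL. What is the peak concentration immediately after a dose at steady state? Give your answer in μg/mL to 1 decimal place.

Over one 30-h interval, 30/14 ≈ 2.1429 half-lives elapse, leaving f ≈ 0.2264 of each dose.
At steady state, accumulation factor R = 1/(1 − e^(−kτ)) ≈ 1.2927.
Single-dose peak C₀ = D/Vd = 367/91 ≈ 4.033 μg/mL.
Steady-state peak Cmax,ss = C₀·R ≈ 4.033 × 1.2927 ≈ 5.213 μg/mL.
Peak 5.2 μg/mL vs MTC 9 μg/mL: below toxic threshold.

5.2 μg/mL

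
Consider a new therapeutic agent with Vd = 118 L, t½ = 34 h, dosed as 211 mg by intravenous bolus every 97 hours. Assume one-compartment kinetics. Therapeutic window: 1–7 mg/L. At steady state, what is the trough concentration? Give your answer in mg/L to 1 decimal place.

k = ln2/t½ = ln2/34 ≈ 0.020387 h⁻¹; fraction remaining f = e^(−kτ) = e^(−0.020387×97) ≈ 0.1384.
Each bolus raises the concentration by D/Vd = 211/118 ≈ 1.788 mg/L.
Steady-state trough Cmin,ss = C₀·f/(1−f) ≈ 1.788 × 0.1384/0.8616 ≈ 0.287 mg/L.
Trough 0.3 mg/L vs MEC 1 mg/L: subtherapeutic.

0.3 mg/L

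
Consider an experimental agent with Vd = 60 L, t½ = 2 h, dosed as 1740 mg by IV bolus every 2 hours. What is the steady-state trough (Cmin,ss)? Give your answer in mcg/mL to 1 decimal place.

τ = 2 h = 1 half-life, so f = (1/2)^1 = 0.5.
Accumulation ratio R = 1/(1 − f) = 1/0.5 = 2/1.
Single-dose peak C₀ = D/Vd = 1740/60 = 29 mcg/mL.
Steady-state peak Cmax,ss = C₀·R = 29 × 2/1 ≈ 58.000 mcg/mL.
Steady-state trough Cmin,ss = Cmax,ss·f ≈ 58.000 × 0.5 ≈ 29.000 mcg/mL.

29.0 mcg/mL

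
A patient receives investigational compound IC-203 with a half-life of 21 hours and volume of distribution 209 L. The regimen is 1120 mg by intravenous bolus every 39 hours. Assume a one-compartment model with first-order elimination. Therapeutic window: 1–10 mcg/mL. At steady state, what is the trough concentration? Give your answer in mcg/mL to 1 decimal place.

2.0 mcg/mL

Over one 39-h interval, 39/21 ≈ 1.8571 half-lives elapse, leaving f ≈ 0.2760 of each dose.
Each bolus raises the concentration by D/Vd = 1120/209 ≈ 5.359 mcg/mL.
Steady-state trough Cmin,ss = C₀·f/(1−f) ≈ 5.359 × 0.2760/0.7240 ≈ 2.043 mcg/mL.
Trough 2.0 mcg/mL vs MEC 1 mcg/mL: adequate.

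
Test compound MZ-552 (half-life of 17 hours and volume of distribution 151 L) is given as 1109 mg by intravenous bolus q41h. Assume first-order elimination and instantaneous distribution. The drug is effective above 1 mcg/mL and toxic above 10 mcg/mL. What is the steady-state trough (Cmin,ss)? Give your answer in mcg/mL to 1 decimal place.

1.7 mcg/mL

k = ln2/t½ = ln2/17 ≈ 0.040773 h⁻¹; fraction remaining f = e^(−kτ) = e^(−0.040773×41) ≈ 0.1879.
Each bolus raises the concentration by D/Vd = 1109/151 ≈ 7.344 mcg/mL.
Steady-state trough Cmin,ss = C₀·f/(1−f) ≈ 7.344 × 0.1879/0.8121 ≈ 1.699 mcg/mL.
Trough 1.7 mcg/mL vs MEC 1 mcg/mL: adequate.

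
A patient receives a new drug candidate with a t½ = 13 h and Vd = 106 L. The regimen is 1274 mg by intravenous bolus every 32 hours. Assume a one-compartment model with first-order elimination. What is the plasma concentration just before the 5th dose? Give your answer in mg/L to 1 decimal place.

f = (1/2)^(τ/t½) = (1/2)^(32/13) ≈ 0.1816.
C₀ = D/Vd = 1274/106 ≈ 12.019 mg/L.
Before the 5th dose, 4 doses have been given. Superposition: Cmin = C₀·(f + f² + … + f^4).
≈ 12.019 × (0.1816 + 0.0330 + 0.0060 + 0.0011) ≈ 12.019 × 0.2217 ≈ 2.665 mg/L.

2.7 mg/L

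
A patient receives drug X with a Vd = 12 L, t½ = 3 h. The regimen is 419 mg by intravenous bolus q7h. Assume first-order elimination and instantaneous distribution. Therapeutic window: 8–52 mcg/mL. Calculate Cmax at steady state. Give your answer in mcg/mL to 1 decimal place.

τ/t½ = 7/3 ≈ 2.3333, so fraction remaining f = (1/2)^(7/3) ≈ 0.1984.
At steady state, accumulation factor R = 1/(1 − e^(−kτ)) ≈ 1.2475.
Each bolus raises the concentration by D/Vd = 419/12 ≈ 34.917 mcg/mL.
Steady-state peak Cmax,ss = C₀·R ≈ 34.917 × 1.2475 ≈ 43.559 mcg/mL.
Peak 43.6 mcg/mL vs MTC 52 mcg/mL: below toxic threshold.

43.6 mcg/mL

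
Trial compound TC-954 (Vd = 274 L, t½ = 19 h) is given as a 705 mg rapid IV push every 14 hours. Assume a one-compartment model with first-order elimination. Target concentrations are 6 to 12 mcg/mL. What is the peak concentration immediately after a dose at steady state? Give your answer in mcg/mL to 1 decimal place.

6.4 mcg/mL

τ/t½ = 14/19 ≈ 0.73684, so fraction remaining f = (1/2)^(14/19) ≈ 0.6001.
Accumulation ratio R = 1/(1 − f) ≈ 1/0.3999 ≈ 2.5006.
Each bolus raises the concentration by D/Vd = 705/274 ≈ 2.573 mcg/mL.
Steady-state peak Cmax,ss = C₀·R ≈ 2.573 × 2.5006 ≈ 6.434 mcg/mL.
Peak 6.4 mcg/mL vs MTC 12 mcg/mL: below toxic threshold.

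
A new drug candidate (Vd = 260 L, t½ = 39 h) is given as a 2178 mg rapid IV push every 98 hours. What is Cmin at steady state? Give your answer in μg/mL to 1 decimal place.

τ/t½ = 98/39 ≈ 2.5128, so fraction remaining f = (1/2)^(98/39) ≈ 0.1752.
Single-dose peak C₀ = D/Vd = 2178/260 ≈ 8.377 μg/mL.
Steady-state trough Cmin,ss = C₀·f/(1−f) ≈ 8.377 × 0.1752/0.8248 ≈ 1.779 μg/mL.

1.8 μg/mL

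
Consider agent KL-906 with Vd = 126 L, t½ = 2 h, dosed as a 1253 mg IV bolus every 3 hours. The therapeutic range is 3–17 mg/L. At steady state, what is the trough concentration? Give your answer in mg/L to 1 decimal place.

τ/t½ = 3/2 ≈ 1.5, so fraction remaining f = (1/2)^(3/2) ≈ 0.3536.
Accumulation ratio R = 1/(1 − f) ≈ 1/0.6464 ≈ 1.5470.
Single-dose peak C₀ = D/Vd = 1253/126 ≈ 9.944 mg/L.
Steady-state peak Cmax,ss = C₀·R ≈ 9.944 × 1.5470 ≈ 15.383 mg/L.
Steady-state trough Cmin,ss = Cmax,ss·f ≈ 15.383 × 0.3536 ≈ 5.439 mg/L.
Trough 5.4 mg/L vs MEC 3 mg/L: adequate.

5.4 mg/L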